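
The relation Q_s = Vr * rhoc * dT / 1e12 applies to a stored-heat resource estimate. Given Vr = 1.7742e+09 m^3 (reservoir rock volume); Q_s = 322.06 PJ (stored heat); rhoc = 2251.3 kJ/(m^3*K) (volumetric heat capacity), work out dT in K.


dT = Q_s * 1e12 / (Vr * rhoc)
dT = 322.06 * 1e12 / (1.7742e+09 * 2251.3)
dT = 80.631 K


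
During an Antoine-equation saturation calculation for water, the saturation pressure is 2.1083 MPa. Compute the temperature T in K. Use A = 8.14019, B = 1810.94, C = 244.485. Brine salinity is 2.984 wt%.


T = B / (A - log10(P_sat * 760 / 0.101325)) - C
T = 1810.94 / (8.14019 - log10(2.1083 * 760 / 0.101325)) - 244.485
T = 215.0091 deg C
Convert to K: 215.0091 + 273.15 = 488.16 K
T = 488.16 K


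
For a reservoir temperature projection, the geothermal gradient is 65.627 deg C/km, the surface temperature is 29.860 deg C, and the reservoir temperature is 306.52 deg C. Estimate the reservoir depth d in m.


d = (T_res - T_surf) / grad * 1000
d = (306.52 - 29.860) / 65.627 * 1000
d = 4215.6 m


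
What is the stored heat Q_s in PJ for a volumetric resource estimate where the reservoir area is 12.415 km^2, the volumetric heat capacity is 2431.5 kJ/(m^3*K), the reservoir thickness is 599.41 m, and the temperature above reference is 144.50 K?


Step 1: Vr = A*1e6*hr = 12.415*1e6*599.41 = 7.441675e+09 m^3
Step 2: Q_s = Vr*rhoc*dT/1e12 = 7.441675e+09*2431.5*144.5/1e12 = 2614.6 PJ
Q_s = 2614.6 PJ


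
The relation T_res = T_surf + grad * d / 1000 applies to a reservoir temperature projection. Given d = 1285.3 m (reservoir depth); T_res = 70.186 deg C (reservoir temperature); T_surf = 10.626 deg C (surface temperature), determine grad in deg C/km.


grad = (T_res - T_surf) / d * 1000
grad = (70.186 - 10.626) / 1285.3 * 1000
grad = 46.339 deg C/km


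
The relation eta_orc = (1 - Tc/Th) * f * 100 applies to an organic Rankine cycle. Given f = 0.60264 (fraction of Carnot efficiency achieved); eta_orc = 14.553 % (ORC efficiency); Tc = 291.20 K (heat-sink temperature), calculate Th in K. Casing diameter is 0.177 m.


Th = Tc / (1 - (eta_orc/100)/f)
Th = 291.20 / (1 - (14.553/100)/0.60264)
Th = 383.91 K


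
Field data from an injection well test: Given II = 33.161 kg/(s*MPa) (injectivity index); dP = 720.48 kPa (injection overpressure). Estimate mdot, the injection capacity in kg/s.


mdot = II * dP / 1000
mdot = 33.161 * 720.48 / 1000
mdot = 23.892 kg/s


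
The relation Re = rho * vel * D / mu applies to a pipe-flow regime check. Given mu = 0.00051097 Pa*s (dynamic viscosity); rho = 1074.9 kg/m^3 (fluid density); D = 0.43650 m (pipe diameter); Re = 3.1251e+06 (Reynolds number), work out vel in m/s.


vel = Re * mu / (rho * D)
vel = 3.1251e+06 * 0.00051097 / (1074.9 * 0.43650)
vel = 3.4034 m/s


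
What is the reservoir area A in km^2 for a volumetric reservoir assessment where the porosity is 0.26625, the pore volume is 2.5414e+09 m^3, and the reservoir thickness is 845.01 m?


A = Vp / (1e6 * hr * phi)
A = 2.5414e+09 / (1e6 * 845.01 * 0.26625)
A = 11.296 km^2


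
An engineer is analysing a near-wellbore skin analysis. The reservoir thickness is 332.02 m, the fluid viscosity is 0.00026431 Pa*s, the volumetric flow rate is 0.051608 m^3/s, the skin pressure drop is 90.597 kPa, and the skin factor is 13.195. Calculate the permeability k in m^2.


k = S*q*mu / (2*pi*dP_s*1000*hr)
k = 13.195*0.051608*0.00026431 / (2*pi*90.597*1000*332.02)
k = 9.5232e-13 m^2


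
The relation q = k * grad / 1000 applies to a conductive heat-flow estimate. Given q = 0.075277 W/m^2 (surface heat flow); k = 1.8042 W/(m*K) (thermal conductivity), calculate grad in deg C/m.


grad = q * 1000 / k
grad = 0.075277 * 1000 / 1.8042
grad = 41.72320 deg C/km
Convert: 41.72320 deg C/km * 0.001 = 0.041723 deg C/m
grad = 0.041723 deg C/m


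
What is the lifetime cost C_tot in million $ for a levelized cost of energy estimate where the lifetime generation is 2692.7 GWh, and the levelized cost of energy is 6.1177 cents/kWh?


C_tot = LCOE / 100 * E_tot
C_tot = 6.1177 / 100 * 2692.7
C_tot = 164.73 million $


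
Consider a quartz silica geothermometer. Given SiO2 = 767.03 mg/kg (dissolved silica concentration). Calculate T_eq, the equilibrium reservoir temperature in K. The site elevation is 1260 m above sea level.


T_eq = 1309 / (5.19 - log10(SiO2)) - 273.15
T_eq = 1309 / (5.19 - log10(767.03)) - 273.15
T_eq = 294.6996 deg C
Convert to K: 294.6996 + 273.15 = 567.85 K
T_eq = 567.85 K


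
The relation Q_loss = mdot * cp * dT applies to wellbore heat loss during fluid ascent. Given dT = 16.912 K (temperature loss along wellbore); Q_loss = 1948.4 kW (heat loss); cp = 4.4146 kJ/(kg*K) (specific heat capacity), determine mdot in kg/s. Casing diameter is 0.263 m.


mdot = Q_loss / (cp * dT)
mdot = 1948.4 / (4.4146 * 16.912)
mdot = 26.097 kg/s


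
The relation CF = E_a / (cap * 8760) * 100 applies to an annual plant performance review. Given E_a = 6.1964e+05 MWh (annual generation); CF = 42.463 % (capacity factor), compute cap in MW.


cap = E_a / (CF/100 * 8760)
cap = 6.1964e+05 / (42.463/100 * 8760)
cap = 166.58 MW


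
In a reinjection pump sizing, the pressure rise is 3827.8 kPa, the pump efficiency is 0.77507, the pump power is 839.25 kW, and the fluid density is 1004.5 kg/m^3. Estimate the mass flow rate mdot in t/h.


mdot = P_pump * rho * eta / dP
mdot = 839.25 * 1004.5 * 0.77507 / 3827.8
mdot = 170.6998 kg/s
Convert: 170.6998 kg/s * 3.6 = 614.52 t/h
mdot = 614.52 t/h


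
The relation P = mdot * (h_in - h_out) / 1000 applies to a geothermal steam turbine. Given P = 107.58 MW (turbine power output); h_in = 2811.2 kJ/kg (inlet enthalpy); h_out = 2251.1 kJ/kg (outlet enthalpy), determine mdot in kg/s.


mdot = P * 1000 / (h_in - h_out)
mdot = 107.58 * 1000 / (2811.2 - 2251.1)
mdot = 192.07 kg/s


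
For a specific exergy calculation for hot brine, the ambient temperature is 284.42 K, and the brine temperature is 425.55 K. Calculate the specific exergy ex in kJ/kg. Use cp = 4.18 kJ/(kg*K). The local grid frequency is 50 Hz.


ex = cp * ((T_b - T_0) - T_0 * ln(T_b/T_0))
ex = 4.18 * ((425.55 - 284.42) - 284.42 * ln(425.55/284.42))
ex = 110.89 kJ/kg


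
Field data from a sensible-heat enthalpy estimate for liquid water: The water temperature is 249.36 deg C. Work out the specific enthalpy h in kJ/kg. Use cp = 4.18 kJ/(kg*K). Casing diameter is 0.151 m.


h = cp * T
h = 4.18 * 249.36
h = 1042.3 kJ/kg


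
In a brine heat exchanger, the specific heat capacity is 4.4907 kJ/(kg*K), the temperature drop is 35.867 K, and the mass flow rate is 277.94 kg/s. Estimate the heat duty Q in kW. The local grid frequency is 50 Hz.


Q = mdot * cp * dT / 1000
Q = 277.94 * 4.4907 * 35.867 / 1000
Q = 44.76722 MW
Convert: 44.76722 MW * 1000.0 = 44767 kW
Q = 44767 kW


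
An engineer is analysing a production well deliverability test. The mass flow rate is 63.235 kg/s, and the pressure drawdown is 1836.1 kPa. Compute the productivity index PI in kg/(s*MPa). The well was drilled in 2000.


PI = mdot * 1000 / dP
PI = 63.235 * 1000 / 1836.1
PI = 34.440 kg/(s*MPa)


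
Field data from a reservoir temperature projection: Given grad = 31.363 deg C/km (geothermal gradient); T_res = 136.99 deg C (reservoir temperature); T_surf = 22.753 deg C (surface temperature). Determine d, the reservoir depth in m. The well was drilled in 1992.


d = (T_res - T_surf) / grad * 1000
d = (136.99 - 22.753) / 31.363 * 1000
d = 3642.4 m


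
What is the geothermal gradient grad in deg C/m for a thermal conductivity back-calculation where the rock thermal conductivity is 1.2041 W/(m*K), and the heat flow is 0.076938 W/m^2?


grad = q / k * 1000
grad = 0.076938 / 1.2041 * 1000
grad = 63.89669 deg C/km
Convert: 63.89669 deg C/km * 0.001 = 0.063897 deg C/m
grad = 0.063897 deg C/m


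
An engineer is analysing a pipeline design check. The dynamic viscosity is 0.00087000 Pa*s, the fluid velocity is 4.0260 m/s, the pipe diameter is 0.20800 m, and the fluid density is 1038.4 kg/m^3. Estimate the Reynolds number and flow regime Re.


Step 1: Re = rho*vel*D/mu = 1038.4*4.026*0.208/0.00087 = 9.9950e+05
Step 2: Re = 9.9950e+05 > 4000, so flow is turbulent.
Re = 9.9950e+05 (turbulent)


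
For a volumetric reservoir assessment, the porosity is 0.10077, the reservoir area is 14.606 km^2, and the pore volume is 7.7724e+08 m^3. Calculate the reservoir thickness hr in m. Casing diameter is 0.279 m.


hr = Vp / (A * 1e6 * phi)
hr = 7.7724e+08 / (14.606 * 1e6 * 0.10077)
hr = 528.07 m


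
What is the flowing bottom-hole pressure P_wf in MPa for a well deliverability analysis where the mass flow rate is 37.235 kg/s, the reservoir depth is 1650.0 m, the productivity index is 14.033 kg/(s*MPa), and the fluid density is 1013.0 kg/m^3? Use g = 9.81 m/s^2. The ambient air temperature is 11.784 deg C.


Step 1: P_i = rho*g*h/1e6 = 1013.0*9.81*1650.0/1e6 = 16.39692 MPa
Step 2: P_wf = P_i - mdot/PI = 16.39692 - 37.235/14.033 = 13.744 MPa
P_wf = 13.744 MPa


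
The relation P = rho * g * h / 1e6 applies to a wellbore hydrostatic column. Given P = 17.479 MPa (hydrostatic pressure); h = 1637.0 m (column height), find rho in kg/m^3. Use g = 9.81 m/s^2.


rho = P * 1e6 / (g * h)
rho = 17.479 * 1e6 / (9.81 * 1637.0)
rho = 1088.4 kg/m^3


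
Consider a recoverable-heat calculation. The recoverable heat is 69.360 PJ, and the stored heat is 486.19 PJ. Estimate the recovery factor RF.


RF = Q_rec / Q_s
RF = 69.360 / 486.19
RF = 0.14266


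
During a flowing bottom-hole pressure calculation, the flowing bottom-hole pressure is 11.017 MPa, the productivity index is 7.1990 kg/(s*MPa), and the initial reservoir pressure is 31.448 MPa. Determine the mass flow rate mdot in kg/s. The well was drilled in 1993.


mdot = (P_i - P_wf) * PI
mdot = (31.448 - 11.017) * 7.1990
mdot = 147.08 kg/s


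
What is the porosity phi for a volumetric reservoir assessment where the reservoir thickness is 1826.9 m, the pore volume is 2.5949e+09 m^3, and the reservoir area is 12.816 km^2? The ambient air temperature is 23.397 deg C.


phi = Vp / (A * 1e6 * hr)
phi = 2.5949e+09 / (12.816 * 1e6 * 1826.9)
phi = 0.11083


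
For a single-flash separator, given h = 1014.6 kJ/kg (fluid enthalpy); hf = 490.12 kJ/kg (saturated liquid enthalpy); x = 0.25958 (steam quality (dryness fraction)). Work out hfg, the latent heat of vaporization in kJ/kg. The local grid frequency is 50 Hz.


hfg = (h - hf) / x
hfg = (1014.6 - 490.12) / 0.25958
hfg = 2020.5 kJ/kg


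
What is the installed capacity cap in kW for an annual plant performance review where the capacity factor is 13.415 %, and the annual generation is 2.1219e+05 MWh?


cap = E_a / (CF/100 * 8760)
cap = 2.1219e+05 / (13.415/100 * 8760)
cap = 180.5636 MW
Convert: 180.5636 MW * 1000.0 = 1.8056e+05 kW
cap = 1.8056e+05 kW


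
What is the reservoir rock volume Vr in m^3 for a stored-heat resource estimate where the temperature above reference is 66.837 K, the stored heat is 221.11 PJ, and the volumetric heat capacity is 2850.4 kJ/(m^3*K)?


Vr = Q_s * 1e12 / (rhoc * dT)
Vr = 221.11 * 1e12 / (2850.4 * 66.837)
Vr = 1.1606e+09 m^3


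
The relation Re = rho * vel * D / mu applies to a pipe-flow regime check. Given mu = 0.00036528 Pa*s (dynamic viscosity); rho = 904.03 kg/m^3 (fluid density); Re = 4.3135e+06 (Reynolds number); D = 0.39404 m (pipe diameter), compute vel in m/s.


vel = Re * mu / (rho * D)
vel = 4.3135e+06 * 0.00036528 / (904.03 * 0.39404)
vel = 4.4232 m/s


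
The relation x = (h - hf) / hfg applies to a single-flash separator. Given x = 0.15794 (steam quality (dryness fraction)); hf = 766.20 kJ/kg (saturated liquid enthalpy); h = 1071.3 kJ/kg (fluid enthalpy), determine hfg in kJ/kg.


hfg = (h - hf) / x
hfg = (1071.3 - 766.20) / 0.15794
hfg = 1931.7 kJ/kg


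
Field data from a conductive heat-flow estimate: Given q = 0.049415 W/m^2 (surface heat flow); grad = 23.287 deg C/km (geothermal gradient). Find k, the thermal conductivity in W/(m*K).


k = q * 1000 / grad
k = 0.049415 * 1000 / 23.287
k = 2.1220 W/(m*K)


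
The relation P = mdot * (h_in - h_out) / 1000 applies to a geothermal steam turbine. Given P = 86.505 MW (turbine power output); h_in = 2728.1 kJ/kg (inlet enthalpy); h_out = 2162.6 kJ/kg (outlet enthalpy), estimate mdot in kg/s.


mdot = P * 1000 / (h_in - h_out)
mdot = 86.505 * 1000 / (2728.1 - 2162.6)
mdot = 152.97 kg/s


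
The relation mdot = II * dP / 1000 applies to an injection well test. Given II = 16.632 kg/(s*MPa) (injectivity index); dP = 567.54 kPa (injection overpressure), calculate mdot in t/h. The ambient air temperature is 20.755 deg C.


mdot = II * dP / 1000
mdot = 16.632 * 567.54 / 1000
mdot = 9.439325 kg/s
Convert: 9.439325 kg/s * 3.6 = 33.982 t/h
mdot = 33.982 t/h


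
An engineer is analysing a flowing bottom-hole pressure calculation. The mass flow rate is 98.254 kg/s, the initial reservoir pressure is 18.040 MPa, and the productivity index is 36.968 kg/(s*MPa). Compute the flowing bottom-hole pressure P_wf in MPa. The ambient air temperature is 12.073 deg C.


P_wf = P_i - mdot / PI
P_wf = 18.040 - 98.254 / 36.968
P_wf = 15.382 MPa


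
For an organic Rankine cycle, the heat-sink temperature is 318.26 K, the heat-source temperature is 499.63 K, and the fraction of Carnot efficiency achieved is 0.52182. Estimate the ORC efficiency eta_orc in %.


eta_orc = (1 - Tc/Th) * f * 100
eta_orc = (1 - 318.26/499.63) * 0.52182 * 100
eta_orc = 18.943 %


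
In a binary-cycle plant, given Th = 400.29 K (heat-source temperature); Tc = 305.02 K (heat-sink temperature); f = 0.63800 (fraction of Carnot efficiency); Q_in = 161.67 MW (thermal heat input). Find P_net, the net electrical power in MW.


Step 1: eta = (1 - Tc/Th)*f = (1 - 305.02/400.29)*0.638 = 0.1518456
Step 2: P_net = eta * Q_in = 0.1518456 * 161.67 = 24.549 MW
P_net = 24.549 MW


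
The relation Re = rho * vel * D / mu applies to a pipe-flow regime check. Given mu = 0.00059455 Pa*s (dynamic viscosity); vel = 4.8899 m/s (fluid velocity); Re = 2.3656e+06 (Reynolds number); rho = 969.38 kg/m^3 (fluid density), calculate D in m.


D = Re * mu / (rho * vel)
D = 2.3656e+06 * 0.00059455 / (969.38 * 4.8899)
D = 0.29671 m


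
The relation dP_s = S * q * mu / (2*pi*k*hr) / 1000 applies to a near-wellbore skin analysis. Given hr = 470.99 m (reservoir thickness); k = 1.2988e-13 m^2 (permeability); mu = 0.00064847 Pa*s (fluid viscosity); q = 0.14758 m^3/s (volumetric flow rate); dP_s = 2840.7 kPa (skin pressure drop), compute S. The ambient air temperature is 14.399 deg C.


S = dP_s * 1000 * 2*pi*k*hr / (q*mu)
S = 2840.7 * 1000 * 2*pi*1.2988e-13*470.99 / (0.14758*0.00064847)
S = 11.409


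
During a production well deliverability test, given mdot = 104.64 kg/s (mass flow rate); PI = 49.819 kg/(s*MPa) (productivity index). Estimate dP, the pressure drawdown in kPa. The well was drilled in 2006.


dP = mdot * 1000 / PI
dP = 104.64 * 1000 / 49.819
dP = 2100.4 kPa


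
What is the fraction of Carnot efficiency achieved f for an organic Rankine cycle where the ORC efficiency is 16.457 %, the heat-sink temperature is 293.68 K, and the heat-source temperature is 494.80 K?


f = (eta_orc/100) / (1 - Tc/Th)
f = (16.457/100) / (1 - 293.68/494.80)
f = 0.40488


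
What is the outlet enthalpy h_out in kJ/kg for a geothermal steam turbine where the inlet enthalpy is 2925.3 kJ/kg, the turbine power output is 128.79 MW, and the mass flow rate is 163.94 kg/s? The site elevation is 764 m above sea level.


h_out = h_in - P * 1000 / mdot
h_out = 2925.3 - 128.79 * 1000 / 163.94
h_out = 2139.7 kJ/kg


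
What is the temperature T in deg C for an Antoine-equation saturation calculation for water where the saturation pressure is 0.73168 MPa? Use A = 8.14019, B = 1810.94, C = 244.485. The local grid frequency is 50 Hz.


T = B / (A - log10(P_sat * 760 / 0.101325)) - C
T = 1810.94 / (8.14019 - log10(0.73168 * 760 / 0.101325)) - 244.485
T = 167.02 deg C


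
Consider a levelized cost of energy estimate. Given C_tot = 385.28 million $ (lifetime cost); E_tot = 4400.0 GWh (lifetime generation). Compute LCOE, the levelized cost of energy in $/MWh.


LCOE = C_tot / E_tot * 100
LCOE = 385.28 / 4400.0 * 100
LCOE = 8.756364 cents/kWh
Convert: 8.756364 cents/kWh * 10.0 = 87.564 $/MWh
LCOE = 87.564 $/MWh


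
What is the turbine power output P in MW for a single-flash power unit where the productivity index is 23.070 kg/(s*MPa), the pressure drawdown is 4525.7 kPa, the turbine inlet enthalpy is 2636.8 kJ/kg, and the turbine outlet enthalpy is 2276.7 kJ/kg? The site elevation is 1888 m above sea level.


Step 1: mdot = PI * dP / 1000 = 23.07 * 4525.7 / 1000 = 104.4079 kg/s
Step 2: P = mdot*(h_in - h_out)/1000 = 104.4079*(2636.8 - 2276.7)/1000 = 37.597 MW
P = 37.597 MW


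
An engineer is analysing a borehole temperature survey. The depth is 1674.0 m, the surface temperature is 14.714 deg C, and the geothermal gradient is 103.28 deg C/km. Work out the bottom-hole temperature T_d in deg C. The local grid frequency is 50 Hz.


T_d = T_surf + grad * d / 1000
T_d = 14.714 + 103.28 * 1674.0 / 1000
T_d = 187.60 deg C


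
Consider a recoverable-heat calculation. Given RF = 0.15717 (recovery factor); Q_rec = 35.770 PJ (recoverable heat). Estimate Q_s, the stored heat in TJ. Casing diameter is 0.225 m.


Q_s = Q_rec / RF
Q_s = 35.770 / 0.15717
Q_s = 227.5880 PJ
Convert: 227.5880 PJ * 1000.0 = 2.2759e+05 TJ
Q_s = 2.2759e+05 TJ


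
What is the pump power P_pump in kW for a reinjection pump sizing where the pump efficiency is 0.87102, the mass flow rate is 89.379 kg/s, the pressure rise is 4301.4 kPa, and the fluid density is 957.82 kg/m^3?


P_pump = mdot * dP / (rho * eta)
P_pump = 89.379 * 4301.4 / (957.82 * 0.87102)
P_pump = 460.82 kW


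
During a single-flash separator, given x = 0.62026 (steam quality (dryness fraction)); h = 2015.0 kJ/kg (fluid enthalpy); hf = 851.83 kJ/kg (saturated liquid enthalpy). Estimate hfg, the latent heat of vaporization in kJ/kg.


hfg = (h - hf) / x
hfg = (2015.0 - 851.83) / 0.62026
hfg = 1875.3 kJ/kg


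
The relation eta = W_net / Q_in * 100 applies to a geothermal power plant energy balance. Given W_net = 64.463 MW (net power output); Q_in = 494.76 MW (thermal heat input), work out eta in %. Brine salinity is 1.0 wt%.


eta = W_net / Q_in * 100
eta = 64.463 / 494.76 * 100
eta = 13.029 %


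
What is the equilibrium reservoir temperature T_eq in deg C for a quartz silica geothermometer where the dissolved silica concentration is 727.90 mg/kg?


T_eq = 1309 / (5.19 - log10(SiO2)) - 273.15
T_eq = 1309 / (5.19 - log10(727.90)) - 273.15
T_eq = 289.15 deg C


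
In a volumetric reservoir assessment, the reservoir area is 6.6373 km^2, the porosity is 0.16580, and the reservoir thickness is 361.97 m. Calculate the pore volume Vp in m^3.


Vp = A * 1e6 * hr * phi
Vp = 6.6373 * 1e6 * 361.97 * 0.16580
Vp = 3.9834e+08 m^3


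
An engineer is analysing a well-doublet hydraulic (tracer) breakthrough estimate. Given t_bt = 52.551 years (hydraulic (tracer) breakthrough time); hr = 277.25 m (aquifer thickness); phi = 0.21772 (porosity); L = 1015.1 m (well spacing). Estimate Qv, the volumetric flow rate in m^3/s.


Qv = pi*hr*phi*L^2 / (3*t_bt*365.25*86400)
Qv = pi*277.25*0.21772*1015.1^2 / (3*52.551*365.25*86400)
Qv = 0.039276 m^3/s


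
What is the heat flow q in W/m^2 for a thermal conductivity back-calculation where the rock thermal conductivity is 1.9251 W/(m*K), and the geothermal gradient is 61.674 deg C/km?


q = k * grad / 1000
q = 1.9251 * 61.674 / 1000
q = 0.11873 W/m^2


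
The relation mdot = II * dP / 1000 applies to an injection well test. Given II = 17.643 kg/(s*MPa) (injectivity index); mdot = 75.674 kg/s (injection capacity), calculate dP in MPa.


dP = mdot * 1000 / II
dP = 75.674 * 1000 / 17.643
dP = 4289.180 kPa
Convert: 4289.180 kPa * 0.001 = 4.2892 MPa
dP = 4.2892 MPa


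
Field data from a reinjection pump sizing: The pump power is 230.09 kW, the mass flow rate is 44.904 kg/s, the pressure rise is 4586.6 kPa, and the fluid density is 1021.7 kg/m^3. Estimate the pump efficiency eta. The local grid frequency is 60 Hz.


eta = mdot * dP / (rho * P_pump)
eta = 44.904 * 4586.6 / (1021.7 * 230.09)
eta = 0.87610


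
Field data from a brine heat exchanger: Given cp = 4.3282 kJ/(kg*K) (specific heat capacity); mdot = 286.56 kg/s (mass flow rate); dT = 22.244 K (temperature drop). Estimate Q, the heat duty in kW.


Q = mdot * cp * dT / 1000
Q = 286.56 * 4.3282 * 22.244 / 1000
Q = 27.58899 MW
Convert: 27.58899 MW * 1000.0 = 27589 kW
Q = 27589 kW


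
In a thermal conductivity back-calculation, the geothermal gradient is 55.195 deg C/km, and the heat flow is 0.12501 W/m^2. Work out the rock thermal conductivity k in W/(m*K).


k = q / (grad / 1000)
k = 0.12501 / (55.195 / 1000)
k = 2.2649 W/(m*K)


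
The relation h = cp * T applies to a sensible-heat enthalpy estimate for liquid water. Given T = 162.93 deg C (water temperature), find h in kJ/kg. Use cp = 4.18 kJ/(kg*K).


h = cp * T
h = 4.18 * 162.93
h = 681.05 kJ/kg


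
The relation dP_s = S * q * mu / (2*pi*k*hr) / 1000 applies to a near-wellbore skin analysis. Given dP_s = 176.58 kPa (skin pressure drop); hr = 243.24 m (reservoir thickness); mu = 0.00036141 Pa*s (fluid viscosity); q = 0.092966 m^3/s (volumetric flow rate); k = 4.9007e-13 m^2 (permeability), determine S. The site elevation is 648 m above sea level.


S = dP_s * 1000 * 2*pi*k*hr / (q*mu)
S = 176.58 * 1000 * 2*pi*4.9007e-13*243.24 / (0.092966*0.00036141)
S = 3.9363


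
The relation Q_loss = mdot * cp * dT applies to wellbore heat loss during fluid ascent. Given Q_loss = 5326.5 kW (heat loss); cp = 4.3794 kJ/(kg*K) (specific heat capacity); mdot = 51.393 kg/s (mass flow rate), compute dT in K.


dT = Q_loss / (mdot * cp)
dT = 5326.5 / (51.393 * 4.3794)
dT = 23.666 K


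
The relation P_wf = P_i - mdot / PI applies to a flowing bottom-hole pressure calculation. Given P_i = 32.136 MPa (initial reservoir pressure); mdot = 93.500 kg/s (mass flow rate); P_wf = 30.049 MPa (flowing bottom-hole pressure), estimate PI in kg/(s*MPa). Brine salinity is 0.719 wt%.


PI = mdot / (P_i - P_wf)
PI = 93.500 / (32.136 - 30.049)
PI = 44.801 kg/(s*MPa)


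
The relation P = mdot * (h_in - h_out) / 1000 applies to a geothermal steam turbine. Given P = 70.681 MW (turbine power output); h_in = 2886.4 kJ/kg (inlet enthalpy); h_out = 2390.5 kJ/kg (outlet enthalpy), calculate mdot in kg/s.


mdot = P * 1000 / (h_in - h_out)
mdot = 70.681 * 1000 / (2886.4 - 2390.5)
mdot = 142.53 kg/s


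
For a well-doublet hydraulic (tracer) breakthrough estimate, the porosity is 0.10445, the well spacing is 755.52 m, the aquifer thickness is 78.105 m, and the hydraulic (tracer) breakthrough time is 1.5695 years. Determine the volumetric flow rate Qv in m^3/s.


Qv = pi*hr*phi*L^2 / (3*t_bt*365.25*86400)
Qv = pi*78.105*0.10445*755.52^2 / (3*1.5695*365.25*86400)
Qv = 0.098456 m^3/s


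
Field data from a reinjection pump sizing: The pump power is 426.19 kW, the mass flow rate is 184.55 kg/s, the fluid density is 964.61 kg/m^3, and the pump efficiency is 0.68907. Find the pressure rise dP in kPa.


dP = P_pump * rho * eta / mdot
dP = 426.19 * 964.61 * 0.68907 / 184.55
dP = 1535.0 kPa


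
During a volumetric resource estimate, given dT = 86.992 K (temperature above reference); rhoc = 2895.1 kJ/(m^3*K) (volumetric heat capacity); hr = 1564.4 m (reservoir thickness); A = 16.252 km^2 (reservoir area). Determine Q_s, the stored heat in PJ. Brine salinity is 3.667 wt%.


Step 1: Vr = A*1e6*hr = 16.252*1e6*1564.4 = 2.542463e+10 m^3
Step 2: Q_s = Vr*rhoc*dT/1e12 = 2.542463e+10*2895.1*86.992/1e12 = 6403.2 PJ
Q_s = 6403.2 PJ


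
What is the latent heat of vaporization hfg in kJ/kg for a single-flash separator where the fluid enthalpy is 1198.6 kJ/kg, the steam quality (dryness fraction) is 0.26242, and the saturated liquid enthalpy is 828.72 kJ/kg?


hfg = (h - hf) / x
hfg = (1198.6 - 828.72) / 0.26242
hfg = 1409.5 kJ/kg


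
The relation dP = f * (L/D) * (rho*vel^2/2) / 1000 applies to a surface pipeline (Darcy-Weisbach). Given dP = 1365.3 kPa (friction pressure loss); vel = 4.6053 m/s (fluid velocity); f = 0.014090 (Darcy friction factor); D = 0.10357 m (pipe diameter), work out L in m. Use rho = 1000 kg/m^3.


L = dP*1000*D / (f*rho*vel^2/2)
L = 1365.3*1000*0.10357 / (0.014090*1000*4.6053^2/2)
L = 946.38 m


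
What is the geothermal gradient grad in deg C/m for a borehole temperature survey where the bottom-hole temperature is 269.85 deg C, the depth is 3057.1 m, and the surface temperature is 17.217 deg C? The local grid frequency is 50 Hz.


grad = (T_d - T_surf) / d * 1000
grad = (269.85 - 17.217) / 3057.1 * 1000
grad = 82.63812 deg C/km
Convert: 82.63812 deg C/km * 0.001 = 0.082638 deg C/m
grad = 0.082638 deg C/m


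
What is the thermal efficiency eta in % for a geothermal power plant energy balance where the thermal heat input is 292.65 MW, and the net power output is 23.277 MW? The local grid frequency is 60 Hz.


eta = W_net / Q_in * 100
eta = 23.277 / 292.65 * 100
eta = 7.9539 %


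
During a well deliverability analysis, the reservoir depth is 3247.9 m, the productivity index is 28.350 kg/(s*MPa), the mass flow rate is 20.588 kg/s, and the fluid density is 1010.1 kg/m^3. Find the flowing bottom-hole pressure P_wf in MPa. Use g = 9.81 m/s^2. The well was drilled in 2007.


Step 1: P_i = rho*g*h/1e6 = 1010.1*9.81*3247.9/1e6 = 32.18370 MPa
Step 2: P_wf = P_i - mdot/PI = 32.18370 - 20.588/28.35 = 31.457 MPa
P_wf = 31.457 MPa


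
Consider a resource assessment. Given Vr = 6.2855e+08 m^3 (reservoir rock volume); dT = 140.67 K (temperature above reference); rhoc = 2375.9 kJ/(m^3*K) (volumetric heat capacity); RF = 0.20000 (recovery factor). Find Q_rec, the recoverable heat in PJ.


Step 1: Q_s = Vr*rhoc*dT/1e12 = 6.2855e+08*2375.9*140.67/1e12 = 210.0726 PJ
Step 2: Q_rec = Q_s * RF = 210.0726 * 0.2 = 42.015 PJ
Q_rec = 42.015 PJ


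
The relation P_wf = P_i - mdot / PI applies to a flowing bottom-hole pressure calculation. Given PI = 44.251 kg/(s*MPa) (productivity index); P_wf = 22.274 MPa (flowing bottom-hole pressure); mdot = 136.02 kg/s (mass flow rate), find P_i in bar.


P_i = P_wf + mdot / PI
P_i = 22.274 + 136.02 / 44.251
P_i = 25.34783 MPa
Convert: 25.34783 MPa * 10.0 = 253.48 bar
P_i = 253.48 bar


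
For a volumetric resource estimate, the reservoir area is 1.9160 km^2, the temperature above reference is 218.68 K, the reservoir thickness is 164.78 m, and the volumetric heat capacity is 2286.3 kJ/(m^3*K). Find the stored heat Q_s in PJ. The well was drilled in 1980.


Step 1: Vr = A*1e6*hr = 1.916*1e6*164.78 = 3.157185e+08 m^3
Step 2: Q_s = Vr*rhoc*dT/1e12 = 3.157185e+08*2286.3*218.68/1e12 = 157.85 PJ
Q_s = 157.85 PJ


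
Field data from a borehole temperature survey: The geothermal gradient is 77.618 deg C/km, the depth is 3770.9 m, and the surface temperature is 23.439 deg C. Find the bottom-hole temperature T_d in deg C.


T_d = T_surf + grad * d / 1000
T_d = 23.439 + 77.618 * 3770.9 / 1000
T_d = 316.13 deg C


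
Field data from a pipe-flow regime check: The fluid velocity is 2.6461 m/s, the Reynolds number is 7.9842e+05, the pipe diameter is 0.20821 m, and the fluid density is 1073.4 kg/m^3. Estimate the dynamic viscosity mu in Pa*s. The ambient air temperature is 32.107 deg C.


mu = rho * vel * D / Re
mu = 1073.4 * 2.6461 * 0.20821 / 7.9842e+05
mu = 0.00074069 Pa*s


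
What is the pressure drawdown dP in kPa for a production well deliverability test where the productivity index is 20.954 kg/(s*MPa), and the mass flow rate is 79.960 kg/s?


dP = mdot * 1000 / PI
dP = 79.960 * 1000 / 20.954
dP = 3816.0 kPa


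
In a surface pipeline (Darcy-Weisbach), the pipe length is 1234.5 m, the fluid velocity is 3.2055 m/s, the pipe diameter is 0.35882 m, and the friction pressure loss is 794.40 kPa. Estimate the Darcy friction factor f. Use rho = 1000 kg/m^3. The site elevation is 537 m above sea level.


f = dP*1000 / ((L/D)*(rho*vel^2/2))
f = 794.40*1000 / ((1234.5/0.35882)*(1000*3.2055^2/2))
f = 0.044943


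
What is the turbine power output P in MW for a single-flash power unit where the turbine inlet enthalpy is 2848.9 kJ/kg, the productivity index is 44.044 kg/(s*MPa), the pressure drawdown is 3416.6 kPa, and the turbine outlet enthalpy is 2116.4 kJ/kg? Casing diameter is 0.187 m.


Step 1: mdot = PI * dP / 1000 = 44.044 * 3416.6 / 1000 = 150.4807 kg/s
Step 2: P = mdot*(h_in - h_out)/1000 = 150.4807*(2848.9 - 2116.4)/1000 = 110.23 MW
P = 110.23 MW


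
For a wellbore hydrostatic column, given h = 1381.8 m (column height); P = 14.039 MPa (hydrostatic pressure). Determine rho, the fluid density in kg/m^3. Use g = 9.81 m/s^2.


rho = P * 1e6 / (g * h)
rho = 14.039 * 1e6 / (9.81 * 1381.8)
rho = 1035.7 kg/m^3


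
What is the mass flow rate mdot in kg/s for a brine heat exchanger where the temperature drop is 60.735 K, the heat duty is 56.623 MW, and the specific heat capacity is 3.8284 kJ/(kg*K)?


mdot = Q * 1000 / (cp * dT)
mdot = 56.623 * 1000 / (3.8284 * 60.735)
mdot = 243.52 kg/s


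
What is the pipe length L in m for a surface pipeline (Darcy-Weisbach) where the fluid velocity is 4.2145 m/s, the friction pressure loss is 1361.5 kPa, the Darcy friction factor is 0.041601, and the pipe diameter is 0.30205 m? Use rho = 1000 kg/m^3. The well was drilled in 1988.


L = dP*1000*D / (f*rho*vel^2/2)
L = 1361.5*1000*0.30205 / (0.041601*1000*4.2145^2/2)
L = 1113.1 m


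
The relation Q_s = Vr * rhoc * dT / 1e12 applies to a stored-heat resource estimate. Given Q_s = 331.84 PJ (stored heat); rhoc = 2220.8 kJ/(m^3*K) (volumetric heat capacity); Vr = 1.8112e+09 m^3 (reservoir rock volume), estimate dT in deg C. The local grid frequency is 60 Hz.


dT = Q_s * 1e12 / (Vr * rhoc)
dT = 331.84 * 1e12 / (1.8112e+09 * 2220.8)
dT = 82.49980 K
Convert (temperature difference, 1 K = 1 deg C): 82.49980 K = 82.49980 deg C
dT = 82.500 deg C


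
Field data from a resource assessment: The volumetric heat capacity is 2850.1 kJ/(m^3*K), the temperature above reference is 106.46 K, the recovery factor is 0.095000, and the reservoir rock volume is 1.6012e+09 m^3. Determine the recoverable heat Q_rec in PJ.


Step 1: Q_s = Vr*rhoc*dT/1e12 = 1.6012e+09*2850.1*106.46/1e12 = 485.8387 PJ
Step 2: Q_rec = Q_s * RF = 485.8387 * 0.095 = 46.155 PJ
Q_rec = 46.155 PJ


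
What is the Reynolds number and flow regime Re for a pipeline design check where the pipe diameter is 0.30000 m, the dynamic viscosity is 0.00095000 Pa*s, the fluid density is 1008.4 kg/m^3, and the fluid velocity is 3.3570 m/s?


Step 1: Re = rho*vel*D/mu = 1008.4*3.357*0.3/0.00095 = 1.0690e+06
Step 2: Re = 1.0690e+06 > 4000, so flow is turbulent.
Re = 1.0690e+06 (turbulent)


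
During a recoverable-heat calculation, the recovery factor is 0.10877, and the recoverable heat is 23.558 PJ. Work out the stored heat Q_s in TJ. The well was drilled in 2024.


Q_s = Q_rec / RF
Q_s = 23.558 / 0.10877
Q_s = 216.5855 PJ
Convert: 216.5855 PJ * 1000.0 = 2.1659e+05 TJ
Q_s = 2.1659e+05 TJ


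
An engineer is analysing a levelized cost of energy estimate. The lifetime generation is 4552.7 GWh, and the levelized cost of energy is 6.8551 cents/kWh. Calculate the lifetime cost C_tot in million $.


C_tot = LCOE / 100 * E_tot
C_tot = 6.8551 / 100 * 4552.7
C_tot = 312.09 million $


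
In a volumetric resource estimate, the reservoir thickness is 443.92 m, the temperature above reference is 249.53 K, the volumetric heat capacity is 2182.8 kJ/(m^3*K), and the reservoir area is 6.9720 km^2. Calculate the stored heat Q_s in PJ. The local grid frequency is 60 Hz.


Step 1: Vr = A*1e6*hr = 6.972*1e6*443.92 = 3.095010e+09 m^3
Step 2: Q_s = Vr*rhoc*dT/1e12 = 3.095010e+09*2182.8*249.53/1e12 = 1685.8 PJ
Q_s = 1685.8 PJ


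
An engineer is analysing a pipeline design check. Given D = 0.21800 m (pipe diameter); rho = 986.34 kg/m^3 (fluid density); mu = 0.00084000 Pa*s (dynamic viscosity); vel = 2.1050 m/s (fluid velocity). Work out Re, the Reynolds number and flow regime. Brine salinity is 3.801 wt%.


Step 1: Re = rho*vel*D/mu = 986.34*2.105*0.218/0.00084 = 5.3884e+05
Step 2: Re = 5.3884e+05 > 4000, so flow is turbulent.
Re = 5.3884e+05 (turbulent)


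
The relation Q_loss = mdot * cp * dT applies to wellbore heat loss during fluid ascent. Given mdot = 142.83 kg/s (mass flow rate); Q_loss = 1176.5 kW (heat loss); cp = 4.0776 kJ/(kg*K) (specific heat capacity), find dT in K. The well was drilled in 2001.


dT = Q_loss / (mdot * cp)
dT = 1176.5 / (142.83 * 4.0776)
dT = 2.0201 K


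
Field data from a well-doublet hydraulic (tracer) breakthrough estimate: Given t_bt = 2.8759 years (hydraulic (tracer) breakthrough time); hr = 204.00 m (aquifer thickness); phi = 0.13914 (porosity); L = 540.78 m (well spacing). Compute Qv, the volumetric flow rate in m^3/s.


Qv = pi*hr*phi*L^2 / (3*t_bt*365.25*86400)
Qv = pi*204.00*0.13914*540.78^2 / (3*2.8759*365.25*86400)
Qv = 0.095780 m^3/s


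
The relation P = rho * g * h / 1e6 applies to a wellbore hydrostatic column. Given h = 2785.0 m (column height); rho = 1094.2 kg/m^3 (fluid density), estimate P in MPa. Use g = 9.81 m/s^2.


P = rho * g * h / 1e6
P = 1094.2 * 9.81 * 2785.0 / 1e6
P = 29.894 MPa


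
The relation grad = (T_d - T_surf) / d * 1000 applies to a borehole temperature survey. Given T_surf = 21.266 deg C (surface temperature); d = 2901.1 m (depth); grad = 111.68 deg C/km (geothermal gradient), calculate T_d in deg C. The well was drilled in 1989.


T_d = T_surf + grad * d / 1000
T_d = 21.266 + 111.68 * 2901.1 / 1000
T_d = 345.26 deg C


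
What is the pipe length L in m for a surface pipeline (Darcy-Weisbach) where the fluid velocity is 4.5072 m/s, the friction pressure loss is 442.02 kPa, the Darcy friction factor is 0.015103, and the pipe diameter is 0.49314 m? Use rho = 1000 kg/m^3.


L = dP*1000*D / (f*rho*vel^2/2)
L = 442.02*1000*0.49314 / (0.015103*1000*4.5072^2/2)
L = 1420.9 m


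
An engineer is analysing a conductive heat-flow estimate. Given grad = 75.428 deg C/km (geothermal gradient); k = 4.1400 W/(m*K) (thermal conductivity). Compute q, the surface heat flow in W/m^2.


q = k * grad / 1000
q = 4.1400 * 75.428 / 1000
q = 0.31227 W/m^2


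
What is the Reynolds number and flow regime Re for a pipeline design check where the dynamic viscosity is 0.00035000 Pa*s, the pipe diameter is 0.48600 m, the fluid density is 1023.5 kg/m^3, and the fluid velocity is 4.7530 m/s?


Step 1: Re = rho*vel*D/mu = 1023.5*4.753*0.486/0.00035 = 6.7550e+06
Step 2: Re = 6.7550e+06 > 4000, so flow is turbulent.
Re = 6.7550e+06 (turbulent)


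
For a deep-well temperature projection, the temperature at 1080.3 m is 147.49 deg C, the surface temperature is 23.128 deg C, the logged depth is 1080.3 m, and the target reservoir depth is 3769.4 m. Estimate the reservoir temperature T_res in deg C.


Step 1: grad = (T_d1 - T_surf)/d1 * 1000 = (147.49 - 23.128)/1080.3 * 1000 = 115.1180 deg C/km
Step 2: T_res = T_surf + grad*d2/1000 = 23.128 + 115.1180*3769.4/1000 = 457.05 deg C
T_res = 457.05 deg C


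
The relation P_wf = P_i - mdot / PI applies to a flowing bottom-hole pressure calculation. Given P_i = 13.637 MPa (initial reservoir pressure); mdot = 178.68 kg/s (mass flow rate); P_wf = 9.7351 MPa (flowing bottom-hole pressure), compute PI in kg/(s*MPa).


PI = mdot / (P_i - P_wf)
PI = 178.68 / (13.637 - 9.7351)
PI = 45.793 kg/(s*MPa)


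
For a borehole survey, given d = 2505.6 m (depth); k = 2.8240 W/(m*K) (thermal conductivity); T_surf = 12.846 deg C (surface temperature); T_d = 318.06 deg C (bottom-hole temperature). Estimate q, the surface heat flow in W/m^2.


Step 1: grad = (T_d - T_surf)/d * 1000 = (318.06 - 12.846)/2505.6 * 1000 = 121.8127 deg C/km
Step 2: q = k * grad / 1000 = 2.824 * 121.8127 / 1000 = 0.34400 W/m^2
q = 0.34400 W/m^2


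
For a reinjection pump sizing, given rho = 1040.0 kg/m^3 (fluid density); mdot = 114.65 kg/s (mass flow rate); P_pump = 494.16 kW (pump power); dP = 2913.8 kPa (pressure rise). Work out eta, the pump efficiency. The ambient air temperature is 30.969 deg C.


eta = mdot * dP / (rho * P_pump)
eta = 114.65 * 2913.8 / (1040.0 * 494.16)
eta = 0.65003


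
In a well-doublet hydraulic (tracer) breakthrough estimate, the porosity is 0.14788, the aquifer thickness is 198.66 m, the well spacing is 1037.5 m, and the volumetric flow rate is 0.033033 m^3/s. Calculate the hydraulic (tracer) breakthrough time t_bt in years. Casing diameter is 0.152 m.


t_bt = pi * hr * phi * L^2 / (3 * Qv) / (365.25*86400)
t_bt = pi * 198.66 * 0.14788 * 1037.5^2 / (3 * 0.033033) / (365.25*86400)
t_bt = 31.767 years


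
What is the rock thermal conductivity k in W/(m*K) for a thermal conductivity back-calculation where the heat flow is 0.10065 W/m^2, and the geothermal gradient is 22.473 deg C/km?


k = q / (grad / 1000)
k = 0.10065 / (22.473 / 1000)
k = 4.4787 W/(m*K)


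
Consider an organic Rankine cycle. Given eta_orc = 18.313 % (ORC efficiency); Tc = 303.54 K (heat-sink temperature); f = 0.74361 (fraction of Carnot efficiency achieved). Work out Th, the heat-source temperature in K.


Th = Tc / (1 - (eta_orc/100)/f)
Th = 303.54 / (1 - (18.313/100)/0.74361)
Th = 402.72 K


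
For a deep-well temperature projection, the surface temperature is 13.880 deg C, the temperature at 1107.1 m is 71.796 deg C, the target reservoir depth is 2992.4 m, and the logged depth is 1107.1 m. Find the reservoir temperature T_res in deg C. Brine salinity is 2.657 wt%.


Step 1: grad = (T_d1 - T_surf)/d1 * 1000 = (71.796 - 13.88)/1107.1 * 1000 = 52.31325 deg C/km
Step 2: T_res = T_surf + grad*d2/1000 = 13.88 + 52.31325*2992.4/1000 = 170.42 deg C
T_res = 170.42 deg C


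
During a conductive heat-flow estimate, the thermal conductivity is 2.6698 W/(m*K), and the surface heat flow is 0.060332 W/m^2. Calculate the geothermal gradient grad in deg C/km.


grad = q * 1000 / k
grad = 0.060332 * 1000 / 2.6698
grad = 22.598 deg C/km


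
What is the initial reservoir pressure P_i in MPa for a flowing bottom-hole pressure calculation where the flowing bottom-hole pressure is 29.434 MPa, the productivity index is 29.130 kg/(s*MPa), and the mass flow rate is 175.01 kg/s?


P_i = P_wf + mdot / PI
P_i = 29.434 + 175.01 / 29.130
P_i = 35.442 MPa


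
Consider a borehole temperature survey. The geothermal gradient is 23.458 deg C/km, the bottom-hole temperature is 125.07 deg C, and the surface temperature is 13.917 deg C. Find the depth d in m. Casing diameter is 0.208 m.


d = (T_d - T_surf) / grad * 1000
d = (125.07 - 13.917) / 23.458 * 1000
d = 4738.4 m


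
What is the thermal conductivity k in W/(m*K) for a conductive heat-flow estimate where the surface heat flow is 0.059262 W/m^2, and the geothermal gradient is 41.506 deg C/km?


k = q * 1000 / grad
k = 0.059262 * 1000 / 41.506
k = 1.4278 W/(m*K)


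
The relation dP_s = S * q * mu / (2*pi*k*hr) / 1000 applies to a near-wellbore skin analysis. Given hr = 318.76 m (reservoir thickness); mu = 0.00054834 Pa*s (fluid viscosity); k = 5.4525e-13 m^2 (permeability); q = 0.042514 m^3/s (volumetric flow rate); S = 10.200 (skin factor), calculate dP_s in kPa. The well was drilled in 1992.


dP_s = S * q * mu / (2*pi*k*hr) / 1000
dP_s = 10.200 * 0.042514 * 0.00054834 / (2*pi*5.4525e-13*318.76) / 1000
dP_s = 217.74 kPa


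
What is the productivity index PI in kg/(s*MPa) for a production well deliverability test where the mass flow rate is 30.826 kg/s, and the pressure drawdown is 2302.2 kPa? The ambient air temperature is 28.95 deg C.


PI = mdot * 1000 / dP
PI = 30.826 * 1000 / 2302.2
PI = 13.390 kg/(s*MPa)


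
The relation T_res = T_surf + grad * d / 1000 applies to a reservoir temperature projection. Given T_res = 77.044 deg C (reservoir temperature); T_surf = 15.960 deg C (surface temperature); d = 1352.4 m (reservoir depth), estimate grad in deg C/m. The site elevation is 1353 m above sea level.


grad = (T_res - T_surf) / d * 1000
grad = (77.044 - 15.960) / 1352.4 * 1000
grad = 45.16711 deg C/km
Convert: 45.16711 deg C/km * 0.001 = 0.045167 deg C/m
grad = 0.045167 deg C/m
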